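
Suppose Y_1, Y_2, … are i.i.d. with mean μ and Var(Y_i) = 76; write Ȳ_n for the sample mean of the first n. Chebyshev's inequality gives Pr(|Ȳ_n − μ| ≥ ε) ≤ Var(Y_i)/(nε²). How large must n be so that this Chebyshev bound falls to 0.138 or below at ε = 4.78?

Require 76/(n·4.78²) ≤ 0.138, i.e. n ≥ 76/(0.138·4.78²) = 24.103.
The smallest integer n is 25.

25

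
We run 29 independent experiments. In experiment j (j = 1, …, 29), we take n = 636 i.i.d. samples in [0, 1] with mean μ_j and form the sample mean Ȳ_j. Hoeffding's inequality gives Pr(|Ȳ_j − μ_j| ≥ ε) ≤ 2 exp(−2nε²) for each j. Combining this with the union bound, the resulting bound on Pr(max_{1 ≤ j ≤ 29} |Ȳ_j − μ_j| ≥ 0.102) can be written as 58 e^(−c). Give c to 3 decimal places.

Union bound over the 29 events: Pr(max_{1 ≤ j ≤ 29} |Ȳ_j − μ_j| ≥ 0.102) ≤ 29·2·exp(−2nε²) = 58 exp(−2·636·0.102²).
So c = 2·636·0.102² = 13.2339.

13.234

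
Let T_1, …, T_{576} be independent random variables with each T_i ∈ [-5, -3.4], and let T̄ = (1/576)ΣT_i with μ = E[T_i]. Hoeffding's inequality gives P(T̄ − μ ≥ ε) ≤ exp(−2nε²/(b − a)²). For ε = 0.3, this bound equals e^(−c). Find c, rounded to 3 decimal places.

40.500

c = 2nε²/(b − a)² = 2·576·0.3² / 1.6² = 40.5000.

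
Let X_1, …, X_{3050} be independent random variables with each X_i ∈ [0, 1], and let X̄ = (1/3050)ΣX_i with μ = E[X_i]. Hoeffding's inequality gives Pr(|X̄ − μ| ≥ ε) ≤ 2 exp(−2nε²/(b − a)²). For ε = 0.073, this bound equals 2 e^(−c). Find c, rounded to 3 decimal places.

c = 2nε²/(b − a)² = 2·3050·0.073² / 1² = 32.5069.

32.507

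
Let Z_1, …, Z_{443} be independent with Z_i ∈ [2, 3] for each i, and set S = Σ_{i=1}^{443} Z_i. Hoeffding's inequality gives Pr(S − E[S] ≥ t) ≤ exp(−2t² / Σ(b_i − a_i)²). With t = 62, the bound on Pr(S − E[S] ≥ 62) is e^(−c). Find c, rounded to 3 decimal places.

Σ(b_i − a_i)² = 443·(1)² = 443.
c = 2t²/443 = 2·62²/443 = 17.3544.

17.354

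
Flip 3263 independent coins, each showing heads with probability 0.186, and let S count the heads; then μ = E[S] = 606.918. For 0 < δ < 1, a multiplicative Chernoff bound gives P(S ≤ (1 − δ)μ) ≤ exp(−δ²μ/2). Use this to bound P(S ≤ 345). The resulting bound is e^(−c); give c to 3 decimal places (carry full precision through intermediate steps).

56.516

Write 345 = (1 − δ)μ, so δ = 1 − 345/606.918 = 0.4315542…
Then the exponent is δ²μ/2 = (μ − 345)²/(2μ) = 56.515904.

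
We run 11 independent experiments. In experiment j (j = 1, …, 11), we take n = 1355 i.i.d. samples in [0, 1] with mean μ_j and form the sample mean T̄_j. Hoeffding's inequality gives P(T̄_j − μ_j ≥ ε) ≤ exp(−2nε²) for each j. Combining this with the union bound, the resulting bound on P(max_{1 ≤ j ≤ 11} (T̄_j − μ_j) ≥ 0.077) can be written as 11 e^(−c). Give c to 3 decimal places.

Union bound over the 11 events: P(max_{1 ≤ j ≤ 11} (T̄_j − μ_j) ≥ 0.077) ≤ 11·exp(−2nε²) = 11 exp(−2·1355·0.077²).
So c = 2·1355·0.077² = 16.0676.

16.068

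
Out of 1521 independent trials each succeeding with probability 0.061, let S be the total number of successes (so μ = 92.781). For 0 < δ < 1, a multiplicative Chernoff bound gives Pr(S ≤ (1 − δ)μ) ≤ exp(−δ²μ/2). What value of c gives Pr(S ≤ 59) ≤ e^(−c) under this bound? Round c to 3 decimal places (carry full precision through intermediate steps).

6.150

Write 59 = (1 − δ)μ, so δ = 1 − 59/92.781 = 0.3640939…
Then the exponent is δ²μ/2 = (μ − 59)²/(2μ) = 6.149729.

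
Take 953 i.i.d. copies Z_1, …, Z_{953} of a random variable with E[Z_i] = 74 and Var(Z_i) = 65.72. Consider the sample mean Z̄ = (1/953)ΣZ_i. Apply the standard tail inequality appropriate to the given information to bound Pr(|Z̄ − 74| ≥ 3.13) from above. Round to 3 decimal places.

With mean and variance of each term known, Chebyshev's inequality bounds the deviation of the sum (or sample mean).
Var(Z̄) = Var(Z_i)/n = 65.72/953 = 0.068961.
Chebyshev: Pr(|Z̄ − 74| ≥ 3.13) ≤ Var(Z̄)/(3.13)² = 65.72/(953·3.13²) = 0.0070.

0.007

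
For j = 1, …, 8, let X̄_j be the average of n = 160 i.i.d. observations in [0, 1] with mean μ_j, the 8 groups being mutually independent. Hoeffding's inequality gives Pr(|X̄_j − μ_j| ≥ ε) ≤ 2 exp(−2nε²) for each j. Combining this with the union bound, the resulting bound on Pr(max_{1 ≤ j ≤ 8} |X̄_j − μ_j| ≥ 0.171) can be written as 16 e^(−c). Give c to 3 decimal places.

9.357

Union bound over the 8 events: Pr(max_{1 ≤ j ≤ 8} |X̄_j − μ_j| ≥ 0.171) ≤ 8·2·exp(−2nε²) = 16 exp(−2·160·0.171²).
So c = 2·160·0.171² = 9.3571.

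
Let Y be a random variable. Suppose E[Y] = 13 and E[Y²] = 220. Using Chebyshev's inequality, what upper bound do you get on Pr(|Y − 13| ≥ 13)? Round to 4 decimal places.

0.3018

Var(Y) = E[Y²] − (E[Y])² = 220 − 169 = 51.
Chebyshev's inequality: Pr(|Y − μ| ≥ t) ≤ Var(Y)/t² = 51/169 = 0.3018.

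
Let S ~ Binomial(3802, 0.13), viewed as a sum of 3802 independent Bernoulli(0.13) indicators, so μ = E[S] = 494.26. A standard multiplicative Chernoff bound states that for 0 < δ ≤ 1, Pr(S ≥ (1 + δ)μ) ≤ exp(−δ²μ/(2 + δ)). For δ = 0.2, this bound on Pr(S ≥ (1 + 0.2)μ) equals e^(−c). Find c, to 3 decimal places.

c = δ²μ/(2 + δ) = 0.2²·494.26/(2 + 0.2) = 8.9865.

8.987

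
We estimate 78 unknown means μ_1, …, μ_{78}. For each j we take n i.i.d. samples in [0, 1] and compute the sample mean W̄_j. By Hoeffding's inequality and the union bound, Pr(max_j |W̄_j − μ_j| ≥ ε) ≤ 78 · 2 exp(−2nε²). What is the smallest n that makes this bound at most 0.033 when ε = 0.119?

299

Need 2·78·exp(−2nε²) ≤ 0.033, i.e. exp(−2nε²) ≤ 0.033/156.
So 2nε² ≥ ln(156/0.033) = 8.461104.
Hence n ≥ 8.461104/(2·0.119²) = 298.747.
The smallest integer n is 299.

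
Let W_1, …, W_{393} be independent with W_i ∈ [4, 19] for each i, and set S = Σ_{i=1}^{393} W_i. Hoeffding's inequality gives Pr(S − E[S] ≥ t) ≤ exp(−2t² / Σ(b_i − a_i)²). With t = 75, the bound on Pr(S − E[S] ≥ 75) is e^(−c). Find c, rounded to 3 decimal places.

Σ(b_i − a_i)² = 393·(15)² = 88425.
c = 2t²/88425 = 2·75²/88425 = 0.1272.

0.127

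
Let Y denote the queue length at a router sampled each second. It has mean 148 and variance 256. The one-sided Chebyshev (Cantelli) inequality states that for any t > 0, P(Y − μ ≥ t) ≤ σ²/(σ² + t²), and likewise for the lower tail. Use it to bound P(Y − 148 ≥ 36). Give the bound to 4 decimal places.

0.1649

Here σ² = 256 and t = 36, so σ² + t² = 1552.
Cantelli's bound: 256/1552 = 0.1649.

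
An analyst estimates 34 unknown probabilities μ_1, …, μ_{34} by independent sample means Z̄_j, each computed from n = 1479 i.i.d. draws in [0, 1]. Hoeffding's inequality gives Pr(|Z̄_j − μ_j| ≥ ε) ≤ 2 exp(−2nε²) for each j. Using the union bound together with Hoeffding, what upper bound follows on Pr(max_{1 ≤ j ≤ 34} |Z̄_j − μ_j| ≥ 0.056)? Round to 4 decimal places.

Per-experiment Hoeffding bound: 2·exp(−2·1479·0.056²) = 2·exp(−9.27629) = 0.00018724.
Union bound over 34 events: 34·0.00018724 = 0.00637.

0.0064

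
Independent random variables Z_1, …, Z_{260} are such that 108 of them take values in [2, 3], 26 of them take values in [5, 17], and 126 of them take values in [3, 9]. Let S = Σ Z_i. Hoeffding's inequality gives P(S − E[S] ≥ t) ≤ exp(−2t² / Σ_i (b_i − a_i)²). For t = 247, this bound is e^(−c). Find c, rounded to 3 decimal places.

14.547

Σ(b_i − a_i)² = 108·1² + 26·12² + 126·6² = 8388.
c = 2t² / 8388 = 2·247² / 8388 = 14.5467.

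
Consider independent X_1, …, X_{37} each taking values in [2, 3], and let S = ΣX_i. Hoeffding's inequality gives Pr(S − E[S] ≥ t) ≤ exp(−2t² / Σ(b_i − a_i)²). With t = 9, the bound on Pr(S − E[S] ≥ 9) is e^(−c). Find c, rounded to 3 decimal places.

Σ(b_i − a_i)² = 37·(1)² = 37.
c = 2t²/37 = 2·9²/37 = 4.3784.

4.378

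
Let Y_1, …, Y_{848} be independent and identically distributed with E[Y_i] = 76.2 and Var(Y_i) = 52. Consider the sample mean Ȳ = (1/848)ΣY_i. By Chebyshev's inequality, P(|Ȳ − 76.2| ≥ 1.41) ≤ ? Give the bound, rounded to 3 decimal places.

0.031

Var(Ȳ) = Var(Y_i)/n = 52/848 = 0.061321.
Chebyshev: P(|Ȳ − 76.2| ≥ 1.41) ≤ Var(Ȳ)/(1.41)² = 52/(848·1.41²) = 0.0308.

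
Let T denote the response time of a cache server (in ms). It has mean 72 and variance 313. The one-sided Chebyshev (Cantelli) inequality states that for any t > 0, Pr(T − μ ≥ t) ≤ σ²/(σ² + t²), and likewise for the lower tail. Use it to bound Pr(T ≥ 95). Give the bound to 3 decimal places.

Here σ² = 313 and t = 23, so σ² + t² = 842.
Cantelli's bound: 313/842 = 0.3717.

0.372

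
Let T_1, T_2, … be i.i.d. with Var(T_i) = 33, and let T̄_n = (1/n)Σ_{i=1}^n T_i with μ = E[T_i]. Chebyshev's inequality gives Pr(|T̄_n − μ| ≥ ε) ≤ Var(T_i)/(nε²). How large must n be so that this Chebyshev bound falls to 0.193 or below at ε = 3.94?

Require 33/(n·3.94²) ≤ 0.193, i.e. n ≥ 33/(0.193·3.94²) = 11.014.
The smallest integer n is 12.

12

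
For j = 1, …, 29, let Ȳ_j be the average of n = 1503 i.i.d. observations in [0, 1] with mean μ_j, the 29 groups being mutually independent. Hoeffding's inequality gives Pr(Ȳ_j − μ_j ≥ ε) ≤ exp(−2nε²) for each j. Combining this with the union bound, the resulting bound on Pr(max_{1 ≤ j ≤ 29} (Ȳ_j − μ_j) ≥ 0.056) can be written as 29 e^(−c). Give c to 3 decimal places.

9.427

Union bound over the 29 events: Pr(max_{1 ≤ j ≤ 29} (Ȳ_j − μ_j) ≥ 0.056) ≤ 29·exp(−2nε²) = 29 exp(−2·1503·0.056²).
So c = 2·1503·0.056² = 9.4268.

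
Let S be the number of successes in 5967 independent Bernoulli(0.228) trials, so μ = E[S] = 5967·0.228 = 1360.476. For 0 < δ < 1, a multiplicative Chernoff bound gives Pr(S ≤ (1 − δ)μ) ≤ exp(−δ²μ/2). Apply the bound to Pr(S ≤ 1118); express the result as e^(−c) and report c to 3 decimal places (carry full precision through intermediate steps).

Write 1118 = (1 − δ)μ, so δ = 1 − 1118/1360.476 = 0.1782288…
Then the exponent is δ²μ/2 = (μ − 1118)²/(2μ) = 21.608103.

21.608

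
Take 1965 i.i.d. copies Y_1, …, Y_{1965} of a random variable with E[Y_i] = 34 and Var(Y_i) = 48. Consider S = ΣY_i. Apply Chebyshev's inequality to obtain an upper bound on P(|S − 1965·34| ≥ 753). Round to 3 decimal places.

Var(S) = n·Var(Y_i) = 1965·48 = 94320.
Chebyshev: P(|S − 1965·34| ≥ 753) ≤ Var(S)/753² = 94320/567009 = 0.1663.

0.166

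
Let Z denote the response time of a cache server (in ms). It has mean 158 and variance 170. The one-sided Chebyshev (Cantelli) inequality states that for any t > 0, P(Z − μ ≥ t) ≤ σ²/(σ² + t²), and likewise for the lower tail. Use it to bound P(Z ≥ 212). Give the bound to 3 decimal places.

0.055

Here σ² = 170 and t = 54, so σ² + t² = 3086.
Cantelli's bound: 170/3086 = 0.0551.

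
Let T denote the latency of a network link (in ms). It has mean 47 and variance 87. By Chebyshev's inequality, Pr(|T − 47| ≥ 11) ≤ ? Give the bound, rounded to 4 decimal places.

Chebyshev: Pr(|T − μ| ≥ t) ≤ Var(T)/t².
Bound = 87 / 121 = 0.7190.

0.7190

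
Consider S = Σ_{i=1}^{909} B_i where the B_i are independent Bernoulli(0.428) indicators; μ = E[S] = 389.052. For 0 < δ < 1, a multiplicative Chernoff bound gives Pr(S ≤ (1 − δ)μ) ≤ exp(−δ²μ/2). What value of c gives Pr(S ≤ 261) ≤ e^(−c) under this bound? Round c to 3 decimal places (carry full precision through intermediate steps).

Write 261 = (1 − δ)μ, so δ = 1 − 261/389.052 = 0.3291385…
Then the exponent is δ²μ/2 = (μ − 261)²/(2μ) = 21.073423.

21.073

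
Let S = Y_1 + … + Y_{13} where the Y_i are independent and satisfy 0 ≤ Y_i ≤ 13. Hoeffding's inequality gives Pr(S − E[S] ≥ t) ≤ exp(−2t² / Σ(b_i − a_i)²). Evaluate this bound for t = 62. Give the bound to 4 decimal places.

0.0302

Σ(b_i − a_i)² = 13·(13)² = 2197.
Exponent = 2·62²/2197 = 3.4993.
Bound = exp(−3.4993) = 0.03022.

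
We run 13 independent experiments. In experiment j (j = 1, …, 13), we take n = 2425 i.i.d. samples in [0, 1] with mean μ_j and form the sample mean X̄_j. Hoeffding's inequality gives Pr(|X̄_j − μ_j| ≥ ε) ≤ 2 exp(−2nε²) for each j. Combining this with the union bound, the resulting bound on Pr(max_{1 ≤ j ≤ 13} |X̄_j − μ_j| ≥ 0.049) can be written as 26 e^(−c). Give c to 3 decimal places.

Union bound over the 13 events: Pr(max_{1 ≤ j ≤ 13} |X̄_j − μ_j| ≥ 0.049) ≤ 13·2·exp(−2nε²) = 26 exp(−2·2425·0.049²).
So c = 2·2425·0.049² = 11.6448.

11.645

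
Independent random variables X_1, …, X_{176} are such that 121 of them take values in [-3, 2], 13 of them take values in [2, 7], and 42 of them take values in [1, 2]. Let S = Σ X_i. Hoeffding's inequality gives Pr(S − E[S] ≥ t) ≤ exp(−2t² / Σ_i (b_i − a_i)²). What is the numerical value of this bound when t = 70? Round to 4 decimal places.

0.0556

Σ(b_i − a_i)² = 121·5² + 13·5² + 42·1² = 3392.
Exponent = 2·70² / 3392 = 2.88915.
Bound = exp(−2.88915) = 0.05562.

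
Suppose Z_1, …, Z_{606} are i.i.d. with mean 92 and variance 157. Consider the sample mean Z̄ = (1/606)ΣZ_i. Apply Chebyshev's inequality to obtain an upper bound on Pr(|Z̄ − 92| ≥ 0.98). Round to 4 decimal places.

Var(Z̄) = Var(Z_i)/n = 157/606 = 0.25908.
Chebyshev: Pr(|Z̄ − 92| ≥ 0.98) ≤ Var(Z̄)/(0.98)² = 157/(606·0.98²) = 0.2698.

0.2698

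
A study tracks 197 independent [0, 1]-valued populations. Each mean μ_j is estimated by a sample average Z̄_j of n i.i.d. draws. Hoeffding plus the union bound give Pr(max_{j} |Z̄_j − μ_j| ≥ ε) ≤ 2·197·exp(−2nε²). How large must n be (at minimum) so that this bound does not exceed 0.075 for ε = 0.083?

622

Need 2·197·exp(−2nε²) ≤ 0.075, i.e. exp(−2nε²) ≤ 0.075/394.
So 2nε² ≥ ln(394/0.075) = 8.566618.
Hence n ≥ 8.566618/(2·0.083²) = 621.761.
The smallest integer n is 622.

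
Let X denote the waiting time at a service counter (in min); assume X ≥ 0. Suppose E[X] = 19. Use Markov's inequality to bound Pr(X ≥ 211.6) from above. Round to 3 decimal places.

0.090

Markov's inequality: for a non-negative random variable, Pr(X ≥ a) ≤ E[X]/a.
Here E[X] = 19 and a = 211.6, so the bound is 19/211.6 = 0.0898.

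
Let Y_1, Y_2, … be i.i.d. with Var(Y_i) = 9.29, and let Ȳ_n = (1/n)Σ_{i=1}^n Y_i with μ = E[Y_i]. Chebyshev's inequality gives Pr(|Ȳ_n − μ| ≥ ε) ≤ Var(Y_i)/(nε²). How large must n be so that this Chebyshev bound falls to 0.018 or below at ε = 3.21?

Require 9.29/(n·3.21²) ≤ 0.018, i.e. n ≥ 9.29/(0.018·3.21²) = 50.088.
The smallest integer n is 51.

51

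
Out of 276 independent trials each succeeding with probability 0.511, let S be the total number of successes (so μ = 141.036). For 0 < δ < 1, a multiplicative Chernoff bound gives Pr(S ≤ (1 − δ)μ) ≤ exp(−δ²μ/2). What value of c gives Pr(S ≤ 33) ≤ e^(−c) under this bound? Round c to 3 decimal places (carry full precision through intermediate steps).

41.379

Write 33 = (1 − δ)μ, so δ = 1 − 33/141.036 = 0.7660172…
Then the exponent is δ²μ/2 = (μ − 33)²/(2μ) = 41.378716.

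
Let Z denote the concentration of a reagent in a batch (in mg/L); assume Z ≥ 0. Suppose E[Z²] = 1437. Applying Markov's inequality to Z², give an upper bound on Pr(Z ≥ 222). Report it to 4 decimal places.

Since Z ≥ 0, the event {Z ≥ 222} is the same as {Z² ≥ 49284}.
Markov's inequality applied to Z² gives Pr(Z² ≥ 49284) ≤ E[Z²]/49284 = 1437/49284 = 0.0292.

0.0292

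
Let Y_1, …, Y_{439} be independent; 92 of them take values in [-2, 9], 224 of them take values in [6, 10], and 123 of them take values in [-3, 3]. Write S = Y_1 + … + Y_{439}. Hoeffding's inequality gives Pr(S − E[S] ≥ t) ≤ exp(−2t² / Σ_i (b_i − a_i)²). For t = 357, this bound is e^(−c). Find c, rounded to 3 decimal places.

Σ(b_i − a_i)² = 92·11² + 224·4² + 123·6² = 19144.
c = 2t² / 19144 = 2·357² / 19144 = 13.3148.

13.315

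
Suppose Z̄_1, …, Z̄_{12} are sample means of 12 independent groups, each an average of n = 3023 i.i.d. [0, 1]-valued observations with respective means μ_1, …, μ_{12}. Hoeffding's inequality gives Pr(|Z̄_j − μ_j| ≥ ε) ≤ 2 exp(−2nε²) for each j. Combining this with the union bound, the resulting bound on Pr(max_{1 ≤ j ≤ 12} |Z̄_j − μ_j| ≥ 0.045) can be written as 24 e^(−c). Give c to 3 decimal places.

12.243

Union bound over the 12 events: Pr(max_{1 ≤ j ≤ 12} |Z̄_j − μ_j| ≥ 0.045) ≤ 12·2·exp(−2nε²) = 24 exp(−2·3023·0.045²).
So c = 2·3023·0.045² = 12.2431.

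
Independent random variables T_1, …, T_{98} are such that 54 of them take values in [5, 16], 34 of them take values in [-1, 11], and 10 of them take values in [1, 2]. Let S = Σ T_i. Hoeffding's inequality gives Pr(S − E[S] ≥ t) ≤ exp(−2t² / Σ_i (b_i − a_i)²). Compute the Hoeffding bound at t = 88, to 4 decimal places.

Σ(b_i − a_i)² = 54·11² + 34·12² + 10·1² = 11440.
Exponent = 2·88² / 11440 = 1.35385.
Bound = exp(−1.35385) = 0.25825.

0.2582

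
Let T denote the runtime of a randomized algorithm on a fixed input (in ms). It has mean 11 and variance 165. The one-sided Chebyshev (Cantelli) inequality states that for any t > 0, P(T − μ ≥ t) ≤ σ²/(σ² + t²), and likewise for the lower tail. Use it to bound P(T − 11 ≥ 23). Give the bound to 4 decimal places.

Here σ² = 165 and t = 23, so σ² + t² = 694.
Cantelli's bound: 165/694 = 0.2378.

0.2378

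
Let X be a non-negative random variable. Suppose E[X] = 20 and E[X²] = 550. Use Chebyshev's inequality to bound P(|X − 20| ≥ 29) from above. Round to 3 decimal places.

0.178

Var(X) = E[X²] − (E[X])² = 550 − 400 = 150.
Chebyshev's inequality: P(|X − μ| ≥ t) ≤ Var(X)/t² = 150/841 = 0.1784.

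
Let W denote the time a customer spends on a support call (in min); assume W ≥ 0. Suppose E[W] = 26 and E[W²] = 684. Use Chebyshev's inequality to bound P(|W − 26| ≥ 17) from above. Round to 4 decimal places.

Var(W) = E[W²] − (E[W])² = 684 − 676 = 8.
Chebyshev's inequality: P(|W − μ| ≥ t) ≤ Var(W)/t² = 8/289 = 0.0277.

0.0277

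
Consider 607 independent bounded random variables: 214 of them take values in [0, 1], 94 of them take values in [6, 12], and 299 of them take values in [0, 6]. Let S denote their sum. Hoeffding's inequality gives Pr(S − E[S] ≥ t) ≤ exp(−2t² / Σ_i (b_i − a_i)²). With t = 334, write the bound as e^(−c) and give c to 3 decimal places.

Σ(b_i − a_i)² = 214·1² + 94·6² + 299·6² = 14362.
c = 2t² / 14362 = 2·334² / 14362 = 15.5349.

15.535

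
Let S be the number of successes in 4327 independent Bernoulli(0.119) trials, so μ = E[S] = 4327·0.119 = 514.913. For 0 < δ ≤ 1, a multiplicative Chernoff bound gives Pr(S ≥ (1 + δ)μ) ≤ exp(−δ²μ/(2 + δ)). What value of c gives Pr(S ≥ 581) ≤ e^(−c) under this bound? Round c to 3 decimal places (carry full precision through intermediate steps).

3.985

Write 581 = (1 + δ)μ, so δ = 581/514.913 − 1 = 0.128346…
Then the exponent is δ²μ/(2 + δ) = (581 − μ)² / (μ·(2 + δ)) = 3.985254.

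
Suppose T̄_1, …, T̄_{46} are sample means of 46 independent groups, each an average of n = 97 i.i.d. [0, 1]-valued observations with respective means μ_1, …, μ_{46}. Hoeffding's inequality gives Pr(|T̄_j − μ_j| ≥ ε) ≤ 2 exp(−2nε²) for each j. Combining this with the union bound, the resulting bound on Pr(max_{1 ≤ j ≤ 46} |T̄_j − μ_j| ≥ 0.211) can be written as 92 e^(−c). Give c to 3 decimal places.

Union bound over the 46 events: Pr(max_{1 ≤ j ≤ 46} |T̄_j − μ_j| ≥ 0.211) ≤ 46·2·exp(−2nε²) = 92 exp(−2·97·0.211²).
So c = 2·97·0.211² = 8.6371.

8.637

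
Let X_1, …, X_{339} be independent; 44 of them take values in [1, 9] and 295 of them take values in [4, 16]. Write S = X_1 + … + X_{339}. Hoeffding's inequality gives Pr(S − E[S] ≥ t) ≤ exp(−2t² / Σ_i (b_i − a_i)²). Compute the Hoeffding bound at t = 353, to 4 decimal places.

Σ(b_i − a_i)² = 44·8² + 295·12² = 45296.
Exponent = 2·353² / 45296 = 5.50199.
Bound = exp(−5.50199) = 0.00408.

0.0041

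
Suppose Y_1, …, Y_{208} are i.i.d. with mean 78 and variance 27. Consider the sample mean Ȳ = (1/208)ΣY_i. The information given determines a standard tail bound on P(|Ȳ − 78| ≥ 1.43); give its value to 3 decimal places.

0.063

With mean and variance of each term known, Chebyshev's inequality bounds the deviation of the sum (or sample mean).
Var(Ȳ) = Var(Y_i)/n = 27/208 = 0.12981.
Chebyshev: P(|Ȳ − 78| ≥ 1.43) ≤ Var(Ȳ)/(1.43)² = 27/(208·1.43²) = 0.0635.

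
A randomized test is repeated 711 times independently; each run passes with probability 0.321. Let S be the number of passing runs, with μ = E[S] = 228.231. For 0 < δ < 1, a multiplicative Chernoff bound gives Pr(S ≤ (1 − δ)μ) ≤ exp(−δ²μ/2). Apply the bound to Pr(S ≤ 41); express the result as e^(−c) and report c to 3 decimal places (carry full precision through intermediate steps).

Write 41 = (1 − δ)μ, so δ = 1 − 41/228.231 = 0.8203574…
Then the exponent is δ²μ/2 = (μ − 41)²/(2μ) = 76.798172.

76.798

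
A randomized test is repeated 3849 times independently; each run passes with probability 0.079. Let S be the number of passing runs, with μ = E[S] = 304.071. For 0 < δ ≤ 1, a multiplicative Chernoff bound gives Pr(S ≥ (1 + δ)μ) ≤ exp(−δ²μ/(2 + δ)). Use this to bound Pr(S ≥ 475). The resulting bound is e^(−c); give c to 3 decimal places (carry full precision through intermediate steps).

Write 475 = (1 + δ)μ, so δ = 475/304.071 − 1 = 0.5621352…
Then the exponent is δ²μ/(2 + δ) = (475 − μ)² / (μ·(2 + δ)) = 37.502003.

37.502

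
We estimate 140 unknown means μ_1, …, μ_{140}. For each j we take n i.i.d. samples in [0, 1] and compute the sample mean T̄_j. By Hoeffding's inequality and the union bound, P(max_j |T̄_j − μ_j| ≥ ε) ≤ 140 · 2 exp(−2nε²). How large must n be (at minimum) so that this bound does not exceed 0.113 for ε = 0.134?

218

Need 2·140·exp(−2nε²) ≤ 0.113, i.e. exp(−2nε²) ≤ 0.113/280.
So 2nε² ≥ ln(280/0.113) = 7.815157.
Hence n ≥ 7.815157/(2·0.134²) = 217.620.
The smallest integer n is 218.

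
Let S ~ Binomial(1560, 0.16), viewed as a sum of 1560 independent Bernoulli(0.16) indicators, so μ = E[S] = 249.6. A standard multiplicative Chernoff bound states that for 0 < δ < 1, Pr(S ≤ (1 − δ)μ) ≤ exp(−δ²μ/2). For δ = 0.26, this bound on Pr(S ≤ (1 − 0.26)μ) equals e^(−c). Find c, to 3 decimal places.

c = δ²μ/2 = 0.26²·249.6/2 = 8.4365.

8.436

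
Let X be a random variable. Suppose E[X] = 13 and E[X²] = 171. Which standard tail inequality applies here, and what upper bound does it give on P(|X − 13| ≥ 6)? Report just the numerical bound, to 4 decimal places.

The first two moments determine the variance, so Chebyshev's inequality is the sharpest standard bound available.
Var(X) = E[X²] − (E[X])² = 171 − 169 = 2.
Chebyshev's inequality: P(|X − μ| ≥ t) ≤ Var(X)/t² = 2/36 = 0.0556.

0.0556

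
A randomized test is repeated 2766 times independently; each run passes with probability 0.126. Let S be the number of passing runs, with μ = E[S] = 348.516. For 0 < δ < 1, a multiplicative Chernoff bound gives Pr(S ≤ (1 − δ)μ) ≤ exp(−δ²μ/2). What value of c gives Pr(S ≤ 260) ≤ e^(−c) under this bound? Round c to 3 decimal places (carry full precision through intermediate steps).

Write 260 = (1 − δ)μ, so δ = 1 − 260/348.516 = 0.2539797…
Then the exponent is δ²μ/2 = (μ − 260)²/(2μ) = 11.240635.

11.241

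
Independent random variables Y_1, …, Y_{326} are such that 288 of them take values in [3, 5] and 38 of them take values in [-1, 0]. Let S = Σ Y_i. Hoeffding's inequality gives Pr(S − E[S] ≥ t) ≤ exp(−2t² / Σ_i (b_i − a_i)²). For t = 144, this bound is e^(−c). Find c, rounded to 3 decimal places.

34.850

Σ(b_i − a_i)² = 288·2² + 38·1² = 1190.
c = 2t² / 1190 = 2·144² / 1190 = 34.8504.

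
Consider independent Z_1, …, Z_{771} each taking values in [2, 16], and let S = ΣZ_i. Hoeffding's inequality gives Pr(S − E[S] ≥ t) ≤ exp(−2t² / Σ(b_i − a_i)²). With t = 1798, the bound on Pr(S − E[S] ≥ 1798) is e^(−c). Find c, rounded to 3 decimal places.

42.786

Σ(b_i − a_i)² = 771·(14)² = 151116.
c = 2t²/151116 = 2·1798²/151116 = 42.7857.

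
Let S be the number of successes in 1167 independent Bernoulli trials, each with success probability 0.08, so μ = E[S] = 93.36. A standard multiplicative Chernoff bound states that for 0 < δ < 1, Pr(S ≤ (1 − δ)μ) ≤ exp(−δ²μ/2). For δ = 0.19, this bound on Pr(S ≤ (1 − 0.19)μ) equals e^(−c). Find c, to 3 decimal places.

c = δ²μ/2 = 0.19²·93.36/2 = 1.6851.

1.685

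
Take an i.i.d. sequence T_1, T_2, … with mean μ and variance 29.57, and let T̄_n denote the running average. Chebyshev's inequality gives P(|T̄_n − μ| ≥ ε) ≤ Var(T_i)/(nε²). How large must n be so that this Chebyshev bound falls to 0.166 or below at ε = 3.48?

Require 29.57/(n·3.48²) ≤ 0.166, i.e. n ≥ 29.57/(0.166·3.48²) = 14.709.
The smallest integer n is 15.

15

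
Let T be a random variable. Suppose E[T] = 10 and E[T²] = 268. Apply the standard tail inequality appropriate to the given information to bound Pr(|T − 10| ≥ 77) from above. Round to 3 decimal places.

0.028

The first two moments determine the variance, so Chebyshev's inequality is the sharpest standard bound available.
Var(T) = E[T²] − (E[T])² = 268 − 100 = 168.
Chebyshev's inequality: Pr(|T − μ| ≥ t) ≤ Var(T)/t² = 168/5929 = 0.0283.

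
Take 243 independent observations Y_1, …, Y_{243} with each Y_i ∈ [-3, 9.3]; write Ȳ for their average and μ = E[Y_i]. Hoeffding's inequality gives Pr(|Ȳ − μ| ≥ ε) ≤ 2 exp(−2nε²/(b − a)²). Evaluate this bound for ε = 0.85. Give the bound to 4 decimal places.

Exponent: 2nε²/(b − a)² = 2·243·0.85² / 12.3² = 2.32094.
Bound = 2·exp(−2.32094) = 0.19636.

0.1964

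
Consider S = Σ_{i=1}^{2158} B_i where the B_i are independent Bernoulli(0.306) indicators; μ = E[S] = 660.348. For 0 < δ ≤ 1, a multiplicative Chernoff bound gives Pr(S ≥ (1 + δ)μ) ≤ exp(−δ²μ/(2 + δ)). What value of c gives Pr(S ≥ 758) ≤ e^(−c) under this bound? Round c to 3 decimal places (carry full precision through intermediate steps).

Write 758 = (1 + δ)μ, so δ = 758/660.348 − 1 = 0.1478796…
Then the exponent is δ²μ/(2 + δ) = (758 − μ)² / (μ·(2 + δ)) = 6.723253.

6.723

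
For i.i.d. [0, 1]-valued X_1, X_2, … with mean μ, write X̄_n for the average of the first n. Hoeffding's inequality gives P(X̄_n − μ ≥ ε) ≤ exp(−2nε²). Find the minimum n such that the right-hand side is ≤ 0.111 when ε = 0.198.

29

Require exp(−2nε²) ≤ 0.111, i.e. 2nε² ≥ ln(1/0.111) = 2.198225.
So n ≥ 2.198225 / (2·0.198²) = 28.036.
The smallest integer n is 29.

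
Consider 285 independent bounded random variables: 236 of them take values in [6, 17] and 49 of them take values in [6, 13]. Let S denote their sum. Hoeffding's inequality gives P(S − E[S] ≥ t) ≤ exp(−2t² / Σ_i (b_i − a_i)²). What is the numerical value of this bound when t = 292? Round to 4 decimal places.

0.0041

Σ(b_i − a_i)² = 236·11² + 49·7² = 30957.
Exponent = 2·292² / 30957 = 5.50854.
Bound = exp(−5.50854) = 0.00405.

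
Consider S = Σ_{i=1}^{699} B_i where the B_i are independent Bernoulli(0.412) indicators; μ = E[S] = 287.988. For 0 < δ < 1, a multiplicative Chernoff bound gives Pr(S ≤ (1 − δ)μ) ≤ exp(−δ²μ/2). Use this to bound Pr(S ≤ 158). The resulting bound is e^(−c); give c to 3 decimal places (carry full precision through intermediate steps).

Write 158 = (1 − δ)μ, so δ = 1 − 158/287.988 = 0.451366…
Then the exponent is δ²μ/2 = (μ − 158)²/(2μ) = 29.336084.

29.336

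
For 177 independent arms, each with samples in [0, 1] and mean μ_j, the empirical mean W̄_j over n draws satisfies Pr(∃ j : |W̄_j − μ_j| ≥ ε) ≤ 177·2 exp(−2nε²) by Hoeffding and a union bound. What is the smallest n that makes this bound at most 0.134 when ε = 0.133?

Need 2·177·exp(−2nε²) ≤ 0.134, i.e. exp(−2nε²) ≤ 0.134/354.
So 2nε² ≥ ln(354/0.134) = 7.879212.
Hence n ≥ 7.879212/(2·0.133²) = 222.715.
The smallest integer n is 223.

223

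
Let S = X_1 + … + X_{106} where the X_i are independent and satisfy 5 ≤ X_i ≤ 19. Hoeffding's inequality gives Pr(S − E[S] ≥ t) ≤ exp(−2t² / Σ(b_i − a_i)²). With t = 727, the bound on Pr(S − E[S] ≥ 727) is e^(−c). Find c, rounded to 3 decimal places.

50.879

Σ(b_i − a_i)² = 106·(14)² = 20776.
c = 2t²/20776 = 2·727²/20776 = 50.8788.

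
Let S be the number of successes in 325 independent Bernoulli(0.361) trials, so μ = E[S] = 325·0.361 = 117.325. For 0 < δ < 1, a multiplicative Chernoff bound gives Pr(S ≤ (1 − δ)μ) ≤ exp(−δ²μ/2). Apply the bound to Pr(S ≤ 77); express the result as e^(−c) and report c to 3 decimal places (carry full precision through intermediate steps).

Write 77 = (1 − δ)μ, so δ = 1 − 77/117.325 = 0.3437034…
Then the exponent is δ²μ/2 = (μ − 77)²/(2μ) = 6.929920.

6.930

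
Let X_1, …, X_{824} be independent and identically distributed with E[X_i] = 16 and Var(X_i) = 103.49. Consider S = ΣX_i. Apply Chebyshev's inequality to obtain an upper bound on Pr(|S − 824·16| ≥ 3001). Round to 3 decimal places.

Var(S) = n·Var(X_i) = 824·103.49 = 85275.76.
Chebyshev: Pr(|S − 824·16| ≥ 3001) ≤ Var(S)/3001² = 85275.76/9006001 = 0.0095.

0.009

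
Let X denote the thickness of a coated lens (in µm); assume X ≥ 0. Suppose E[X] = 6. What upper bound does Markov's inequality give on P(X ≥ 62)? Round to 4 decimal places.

Markov's inequality: for a non-negative random variable, P(X ≥ a) ≤ E[X]/a.
Here E[X] = 6 and a = 62, so the bound is 6/62 = 0.0968.

0.0968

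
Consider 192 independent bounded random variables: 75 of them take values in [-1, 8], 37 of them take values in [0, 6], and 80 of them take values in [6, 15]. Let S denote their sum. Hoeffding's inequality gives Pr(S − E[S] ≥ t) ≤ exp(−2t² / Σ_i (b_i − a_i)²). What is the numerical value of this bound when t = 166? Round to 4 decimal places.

0.0189

Σ(b_i − a_i)² = 75·9² + 37·6² + 80·9² = 13887.
Exponent = 2·166² / 13887 = 3.96860.
Bound = exp(−3.96860) = 0.01890.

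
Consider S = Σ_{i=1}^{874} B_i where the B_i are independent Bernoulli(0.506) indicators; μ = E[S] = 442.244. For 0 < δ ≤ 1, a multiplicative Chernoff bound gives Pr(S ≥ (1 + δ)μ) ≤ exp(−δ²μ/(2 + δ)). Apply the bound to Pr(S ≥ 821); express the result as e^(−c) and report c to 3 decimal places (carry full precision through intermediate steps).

Write 821 = (1 + δ)μ, so δ = 821/442.244 − 1 = 0.8564412…
Then the exponent is δ²μ/(2 + δ) = (821 − μ)² / (μ·(2 + δ)) = 113.561677.

113.562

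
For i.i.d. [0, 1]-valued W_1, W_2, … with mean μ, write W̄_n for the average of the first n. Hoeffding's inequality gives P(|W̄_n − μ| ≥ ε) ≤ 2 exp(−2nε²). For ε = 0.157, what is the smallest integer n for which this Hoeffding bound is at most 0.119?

58

Require 2·exp(−2nε²) ≤ 0.119, i.e. 2nε² ≥ ln(2/0.119) = 2.821779.
So n ≥ 2.821779 / (2·0.157²) = 57.239.
The smallest integer n is 58.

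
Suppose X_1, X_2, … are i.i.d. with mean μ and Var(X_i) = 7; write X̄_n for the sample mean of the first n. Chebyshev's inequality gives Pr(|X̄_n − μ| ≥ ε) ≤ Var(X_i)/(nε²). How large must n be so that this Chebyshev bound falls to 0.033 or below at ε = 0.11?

Require 7/(n·0.11²) ≤ 0.033, i.e. n ≥ 7/(0.033·0.11²) = 17530.679.
The smallest integer n is 17531.

17531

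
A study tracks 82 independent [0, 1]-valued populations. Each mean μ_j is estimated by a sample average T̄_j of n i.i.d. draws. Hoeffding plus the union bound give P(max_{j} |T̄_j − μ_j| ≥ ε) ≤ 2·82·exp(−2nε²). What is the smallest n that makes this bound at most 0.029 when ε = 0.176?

Need 2·82·exp(−2nε²) ≤ 0.029, i.e. exp(−2nε²) ≤ 0.029/164.
So 2nε² ≥ ln(164/0.029) = 8.640326.
Hence n ≥ 8.640326/(2·0.176²) = 139.468.
The smallest integer n is 140.

140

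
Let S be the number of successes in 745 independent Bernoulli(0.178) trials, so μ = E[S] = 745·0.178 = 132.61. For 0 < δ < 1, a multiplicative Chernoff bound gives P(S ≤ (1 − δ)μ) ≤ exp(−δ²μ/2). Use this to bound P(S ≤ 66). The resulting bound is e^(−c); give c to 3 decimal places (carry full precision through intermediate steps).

Write 66 = (1 − δ)μ, so δ = 1 − 66/132.61 = 0.5023…
Then the exponent is δ²μ/2 = (μ − 66)²/(2μ) = 16.729101.

16.729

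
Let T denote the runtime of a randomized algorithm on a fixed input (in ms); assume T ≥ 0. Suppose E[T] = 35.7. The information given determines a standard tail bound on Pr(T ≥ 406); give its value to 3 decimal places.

Only the mean of a non-negative variable is known, so Markov's inequality is the applicable tail bound.
Markov's inequality: for a non-negative random variable, Pr(T ≥ a) ≤ E[T]/a.
Here E[T] = 35.7 and a = 406, so the bound is 35.7/406 = 0.0879.

0.088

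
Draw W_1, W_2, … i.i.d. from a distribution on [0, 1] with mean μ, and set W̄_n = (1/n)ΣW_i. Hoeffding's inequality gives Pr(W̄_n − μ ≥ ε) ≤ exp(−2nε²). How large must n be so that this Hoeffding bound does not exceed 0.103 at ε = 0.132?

Require exp(−2nε²) ≤ 0.103, i.e. 2nε² ≥ ln(1/0.103) = 2.273026.
So n ≥ 2.273026 / (2·0.132²) = 65.227.
The smallest integer n is 66.

66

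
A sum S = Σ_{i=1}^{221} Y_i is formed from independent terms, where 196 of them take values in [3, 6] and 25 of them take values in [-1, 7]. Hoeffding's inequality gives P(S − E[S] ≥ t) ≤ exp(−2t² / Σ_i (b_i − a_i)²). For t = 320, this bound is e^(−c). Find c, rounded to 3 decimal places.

Σ(b_i − a_i)² = 196·3² + 25·8² = 3364.
c = 2t² / 3364 = 2·320² / 3364 = 60.8799.

60.880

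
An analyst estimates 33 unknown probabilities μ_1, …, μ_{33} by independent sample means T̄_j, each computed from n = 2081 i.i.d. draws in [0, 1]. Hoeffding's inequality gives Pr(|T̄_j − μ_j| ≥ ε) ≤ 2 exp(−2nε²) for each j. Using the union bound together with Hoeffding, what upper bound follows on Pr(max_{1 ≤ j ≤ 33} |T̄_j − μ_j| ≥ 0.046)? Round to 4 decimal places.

0.0099

Per-experiment Hoeffding bound: 2·exp(−2·2081·0.046²) = 2·exp(−8.80679) = 0.00029943.
Union bound over 33 events: 33·0.00029943 = 0.00988.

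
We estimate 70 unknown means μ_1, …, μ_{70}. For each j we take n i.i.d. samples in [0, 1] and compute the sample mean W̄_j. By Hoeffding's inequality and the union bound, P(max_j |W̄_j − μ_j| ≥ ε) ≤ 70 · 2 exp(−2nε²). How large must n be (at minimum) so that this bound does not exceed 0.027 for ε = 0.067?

953

Need 2·70·exp(−2nε²) ≤ 0.027, i.e. exp(−2nε²) ≤ 0.027/140.
So 2nε² ≥ ln(140/0.027) = 8.553561.
Hence n ≥ 8.553561/(2·0.067²) = 952.725.
The smallest integer n is 953.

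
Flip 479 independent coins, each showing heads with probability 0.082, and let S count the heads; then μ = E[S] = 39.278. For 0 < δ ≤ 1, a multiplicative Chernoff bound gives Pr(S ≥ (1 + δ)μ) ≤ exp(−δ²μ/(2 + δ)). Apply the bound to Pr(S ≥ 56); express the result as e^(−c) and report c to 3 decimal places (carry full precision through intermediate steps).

Write 56 = (1 + δ)μ, so δ = 56/39.278 − 1 = 0.4257345…
Then the exponent is δ²μ/(2 + δ) = (56 − μ)² / (μ·(2 + δ)) = 2.934836.

2.935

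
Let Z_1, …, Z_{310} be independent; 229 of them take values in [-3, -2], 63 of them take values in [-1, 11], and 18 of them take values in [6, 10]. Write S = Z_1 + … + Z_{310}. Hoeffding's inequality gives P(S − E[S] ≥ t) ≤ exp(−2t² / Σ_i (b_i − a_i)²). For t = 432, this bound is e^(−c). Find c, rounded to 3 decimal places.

Σ(b_i − a_i)² = 229·1² + 63·12² + 18·4² = 9589.
c = 2t² / 9589 = 2·432² / 9589 = 38.9246.

38.925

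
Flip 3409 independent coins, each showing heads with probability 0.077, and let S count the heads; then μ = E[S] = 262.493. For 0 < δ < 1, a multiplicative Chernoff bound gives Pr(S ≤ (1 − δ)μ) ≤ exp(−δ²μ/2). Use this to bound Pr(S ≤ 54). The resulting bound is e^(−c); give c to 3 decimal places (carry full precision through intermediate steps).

Write 54 = (1 − δ)μ, so δ = 1 − 54/262.493 = 0.7942802…
Then the exponent is δ²μ/2 = (μ − 54)²/(2μ) = 82.800934.

82.801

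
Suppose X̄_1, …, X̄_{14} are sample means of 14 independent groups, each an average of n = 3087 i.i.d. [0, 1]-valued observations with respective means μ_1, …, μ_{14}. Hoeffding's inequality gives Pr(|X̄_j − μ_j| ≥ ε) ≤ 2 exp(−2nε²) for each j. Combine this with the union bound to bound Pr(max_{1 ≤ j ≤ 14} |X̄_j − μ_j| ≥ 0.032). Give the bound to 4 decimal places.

0.0503

Per-experiment Hoeffding bound: 2·exp(−2·3087·0.032²) = 2·exp(−6.32218) = 0.0035921.
Union bound over 14 events: 14·0.0035921 = 0.05029.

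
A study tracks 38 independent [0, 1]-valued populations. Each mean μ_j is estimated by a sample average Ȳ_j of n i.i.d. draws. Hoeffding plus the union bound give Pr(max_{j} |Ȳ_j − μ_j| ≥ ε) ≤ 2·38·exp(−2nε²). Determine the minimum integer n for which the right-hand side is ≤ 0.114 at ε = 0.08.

Need 2·38·exp(−2nε²) ≤ 0.114, i.e. exp(−2nε²) ≤ 0.114/76.
So 2nε² ≥ ln(76/0.114) = 6.502290.
Hence n ≥ 6.502290/(2·0.08²) = 507.991.
The smallest integer n is 508.

508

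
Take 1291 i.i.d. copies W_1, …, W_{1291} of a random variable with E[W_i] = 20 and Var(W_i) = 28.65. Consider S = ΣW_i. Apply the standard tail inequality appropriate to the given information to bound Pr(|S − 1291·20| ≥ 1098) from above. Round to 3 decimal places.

0.031

With mean and variance of each term known, Chebyshev's inequality bounds the deviation of the sum (or sample mean).
Var(S) = n·Var(W_i) = 1291·28.65 = 36987.15.
Chebyshev: Pr(|S − 1291·20| ≥ 1098) ≤ Var(S)/1098² = 36987.15/1205604 = 0.0307.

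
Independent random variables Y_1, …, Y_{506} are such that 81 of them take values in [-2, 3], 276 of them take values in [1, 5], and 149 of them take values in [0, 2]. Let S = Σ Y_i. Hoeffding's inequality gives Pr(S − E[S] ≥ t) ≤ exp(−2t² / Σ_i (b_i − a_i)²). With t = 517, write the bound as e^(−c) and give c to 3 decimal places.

75.967

Σ(b_i − a_i)² = 81·5² + 276·4² + 149·2² = 7037.
c = 2t² / 7037 = 2·517² / 7037 = 75.9667.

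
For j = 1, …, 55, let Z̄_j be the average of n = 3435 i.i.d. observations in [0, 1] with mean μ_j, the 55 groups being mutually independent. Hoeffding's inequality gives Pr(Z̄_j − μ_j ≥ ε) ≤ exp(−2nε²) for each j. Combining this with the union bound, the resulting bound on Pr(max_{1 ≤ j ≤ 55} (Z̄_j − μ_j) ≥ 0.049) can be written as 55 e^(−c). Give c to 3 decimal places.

Union bound over the 55 events: Pr(max_{1 ≤ j ≤ 55} (Z̄_j − μ_j) ≥ 0.049) ≤ 55·exp(−2nε²) = 55 exp(−2·3435·0.049²).
So c = 2·3435·0.049² = 16.4949.

16.495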